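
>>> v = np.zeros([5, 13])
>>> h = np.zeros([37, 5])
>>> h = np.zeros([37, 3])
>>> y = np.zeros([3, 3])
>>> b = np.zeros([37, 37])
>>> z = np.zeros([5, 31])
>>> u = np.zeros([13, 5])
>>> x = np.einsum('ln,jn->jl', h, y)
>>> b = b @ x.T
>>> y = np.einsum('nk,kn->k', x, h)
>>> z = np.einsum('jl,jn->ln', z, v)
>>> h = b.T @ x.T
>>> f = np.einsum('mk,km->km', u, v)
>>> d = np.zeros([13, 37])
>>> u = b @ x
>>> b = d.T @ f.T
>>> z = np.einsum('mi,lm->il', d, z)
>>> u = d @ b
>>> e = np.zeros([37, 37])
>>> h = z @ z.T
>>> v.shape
(5, 13)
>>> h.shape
(37, 37)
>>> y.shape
(37,)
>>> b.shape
(37, 5)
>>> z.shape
(37, 31)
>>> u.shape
(13, 5)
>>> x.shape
(3, 37)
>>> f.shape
(5, 13)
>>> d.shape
(13, 37)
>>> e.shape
(37, 37)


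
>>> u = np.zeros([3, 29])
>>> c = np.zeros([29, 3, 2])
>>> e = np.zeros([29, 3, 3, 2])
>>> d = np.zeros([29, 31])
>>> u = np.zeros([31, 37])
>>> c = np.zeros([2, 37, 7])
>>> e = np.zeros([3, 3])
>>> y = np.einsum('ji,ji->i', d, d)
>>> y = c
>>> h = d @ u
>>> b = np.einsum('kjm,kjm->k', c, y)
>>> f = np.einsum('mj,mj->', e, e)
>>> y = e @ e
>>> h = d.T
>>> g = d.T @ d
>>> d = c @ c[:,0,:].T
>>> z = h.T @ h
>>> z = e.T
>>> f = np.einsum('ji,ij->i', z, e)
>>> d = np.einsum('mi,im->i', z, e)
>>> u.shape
(31, 37)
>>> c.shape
(2, 37, 7)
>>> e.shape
(3, 3)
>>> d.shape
(3,)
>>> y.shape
(3, 3)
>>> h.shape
(31, 29)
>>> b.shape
(2,)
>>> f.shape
(3,)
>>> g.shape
(31, 31)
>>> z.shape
(3, 3)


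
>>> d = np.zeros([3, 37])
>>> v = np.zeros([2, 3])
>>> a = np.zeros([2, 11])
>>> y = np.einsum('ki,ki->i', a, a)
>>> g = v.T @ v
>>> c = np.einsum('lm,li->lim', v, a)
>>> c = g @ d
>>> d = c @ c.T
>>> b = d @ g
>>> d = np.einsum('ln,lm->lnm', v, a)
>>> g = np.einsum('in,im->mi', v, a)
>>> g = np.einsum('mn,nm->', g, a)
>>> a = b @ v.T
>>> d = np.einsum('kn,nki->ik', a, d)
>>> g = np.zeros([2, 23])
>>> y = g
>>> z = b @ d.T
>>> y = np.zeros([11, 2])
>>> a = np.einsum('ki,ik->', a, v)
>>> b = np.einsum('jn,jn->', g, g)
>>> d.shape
(11, 3)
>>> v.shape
(2, 3)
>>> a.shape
()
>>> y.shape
(11, 2)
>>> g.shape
(2, 23)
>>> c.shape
(3, 37)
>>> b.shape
()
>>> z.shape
(3, 11)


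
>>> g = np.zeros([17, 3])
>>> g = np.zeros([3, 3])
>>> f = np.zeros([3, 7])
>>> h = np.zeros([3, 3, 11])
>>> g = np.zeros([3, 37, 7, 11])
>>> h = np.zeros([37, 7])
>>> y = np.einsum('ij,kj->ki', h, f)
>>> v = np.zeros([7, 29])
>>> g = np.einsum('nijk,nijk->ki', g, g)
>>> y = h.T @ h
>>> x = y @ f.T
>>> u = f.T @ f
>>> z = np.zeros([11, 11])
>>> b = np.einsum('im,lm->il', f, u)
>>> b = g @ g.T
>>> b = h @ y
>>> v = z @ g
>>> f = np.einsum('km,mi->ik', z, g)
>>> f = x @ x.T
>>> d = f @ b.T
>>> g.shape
(11, 37)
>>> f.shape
(7, 7)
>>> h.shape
(37, 7)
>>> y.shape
(7, 7)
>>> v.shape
(11, 37)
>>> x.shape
(7, 3)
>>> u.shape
(7, 7)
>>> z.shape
(11, 11)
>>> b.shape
(37, 7)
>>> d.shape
(7, 37)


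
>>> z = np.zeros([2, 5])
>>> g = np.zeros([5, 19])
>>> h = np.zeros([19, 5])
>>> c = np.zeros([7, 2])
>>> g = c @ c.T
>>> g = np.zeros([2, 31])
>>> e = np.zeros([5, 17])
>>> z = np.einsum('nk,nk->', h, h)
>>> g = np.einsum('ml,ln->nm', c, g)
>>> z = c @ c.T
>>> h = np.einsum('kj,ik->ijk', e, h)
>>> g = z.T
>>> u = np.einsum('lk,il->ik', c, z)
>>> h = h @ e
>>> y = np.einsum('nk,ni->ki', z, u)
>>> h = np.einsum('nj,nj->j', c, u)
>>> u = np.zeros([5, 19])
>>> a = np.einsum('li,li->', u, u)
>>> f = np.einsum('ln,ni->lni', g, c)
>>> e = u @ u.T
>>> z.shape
(7, 7)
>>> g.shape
(7, 7)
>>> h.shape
(2,)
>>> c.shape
(7, 2)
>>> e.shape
(5, 5)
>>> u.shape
(5, 19)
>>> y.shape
(7, 2)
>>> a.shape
()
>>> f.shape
(7, 7, 2)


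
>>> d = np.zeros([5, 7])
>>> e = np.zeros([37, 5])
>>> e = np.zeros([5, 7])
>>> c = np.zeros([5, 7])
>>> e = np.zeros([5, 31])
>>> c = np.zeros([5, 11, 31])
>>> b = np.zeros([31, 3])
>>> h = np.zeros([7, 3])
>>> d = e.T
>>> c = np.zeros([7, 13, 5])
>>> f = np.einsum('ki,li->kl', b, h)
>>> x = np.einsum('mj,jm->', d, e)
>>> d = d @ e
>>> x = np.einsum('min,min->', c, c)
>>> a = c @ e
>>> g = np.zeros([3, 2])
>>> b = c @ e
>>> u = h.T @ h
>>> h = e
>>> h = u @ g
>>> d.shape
(31, 31)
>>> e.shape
(5, 31)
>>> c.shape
(7, 13, 5)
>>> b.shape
(7, 13, 31)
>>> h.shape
(3, 2)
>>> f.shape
(31, 7)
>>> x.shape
()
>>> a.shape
(7, 13, 31)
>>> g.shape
(3, 2)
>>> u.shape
(3, 3)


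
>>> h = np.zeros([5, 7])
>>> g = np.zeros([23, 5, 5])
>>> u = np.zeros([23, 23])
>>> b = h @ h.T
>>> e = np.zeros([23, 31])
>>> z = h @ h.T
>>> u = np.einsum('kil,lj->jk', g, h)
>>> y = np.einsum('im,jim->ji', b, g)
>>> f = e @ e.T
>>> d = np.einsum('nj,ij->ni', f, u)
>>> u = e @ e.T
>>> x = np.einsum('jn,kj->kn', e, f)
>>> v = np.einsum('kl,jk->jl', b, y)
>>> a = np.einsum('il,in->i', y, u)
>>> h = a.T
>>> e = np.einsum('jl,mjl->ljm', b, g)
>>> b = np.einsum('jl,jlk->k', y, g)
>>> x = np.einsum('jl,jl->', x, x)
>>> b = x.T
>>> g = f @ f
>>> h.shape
(23,)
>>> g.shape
(23, 23)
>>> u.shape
(23, 23)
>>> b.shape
()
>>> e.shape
(5, 5, 23)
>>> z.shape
(5, 5)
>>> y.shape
(23, 5)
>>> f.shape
(23, 23)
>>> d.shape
(23, 7)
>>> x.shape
()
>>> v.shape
(23, 5)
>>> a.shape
(23,)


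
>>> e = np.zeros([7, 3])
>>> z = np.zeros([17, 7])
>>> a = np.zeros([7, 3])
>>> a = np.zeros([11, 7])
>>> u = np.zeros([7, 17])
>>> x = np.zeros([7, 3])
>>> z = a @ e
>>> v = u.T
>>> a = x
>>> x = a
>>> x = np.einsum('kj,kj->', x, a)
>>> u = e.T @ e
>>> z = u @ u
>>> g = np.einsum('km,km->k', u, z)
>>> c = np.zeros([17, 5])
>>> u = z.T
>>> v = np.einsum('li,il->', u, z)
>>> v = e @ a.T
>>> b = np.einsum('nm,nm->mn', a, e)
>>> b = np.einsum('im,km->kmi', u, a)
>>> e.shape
(7, 3)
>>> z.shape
(3, 3)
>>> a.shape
(7, 3)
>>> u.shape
(3, 3)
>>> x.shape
()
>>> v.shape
(7, 7)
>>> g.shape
(3,)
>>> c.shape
(17, 5)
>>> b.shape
(7, 3, 3)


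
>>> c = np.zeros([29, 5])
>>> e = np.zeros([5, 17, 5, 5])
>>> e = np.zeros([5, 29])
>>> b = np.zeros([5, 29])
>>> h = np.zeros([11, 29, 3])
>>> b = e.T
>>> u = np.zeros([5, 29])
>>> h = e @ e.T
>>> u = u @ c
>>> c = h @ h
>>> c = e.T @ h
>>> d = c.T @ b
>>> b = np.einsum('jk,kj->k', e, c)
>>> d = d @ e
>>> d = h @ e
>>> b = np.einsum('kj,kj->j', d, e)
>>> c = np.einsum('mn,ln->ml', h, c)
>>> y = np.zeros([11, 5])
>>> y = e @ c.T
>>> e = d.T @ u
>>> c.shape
(5, 29)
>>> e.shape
(29, 5)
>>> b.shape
(29,)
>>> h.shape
(5, 5)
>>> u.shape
(5, 5)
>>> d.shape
(5, 29)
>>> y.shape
(5, 5)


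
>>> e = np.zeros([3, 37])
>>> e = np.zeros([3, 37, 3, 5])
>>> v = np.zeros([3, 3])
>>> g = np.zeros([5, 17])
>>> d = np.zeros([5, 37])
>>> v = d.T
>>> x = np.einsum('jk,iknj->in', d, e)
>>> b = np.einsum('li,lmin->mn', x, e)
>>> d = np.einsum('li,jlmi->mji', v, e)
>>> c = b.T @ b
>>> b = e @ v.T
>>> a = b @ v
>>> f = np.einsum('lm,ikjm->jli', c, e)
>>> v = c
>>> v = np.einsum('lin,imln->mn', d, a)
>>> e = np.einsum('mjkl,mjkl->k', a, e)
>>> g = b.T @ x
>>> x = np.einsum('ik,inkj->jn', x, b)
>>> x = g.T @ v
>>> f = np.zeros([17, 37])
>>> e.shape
(3,)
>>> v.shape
(37, 5)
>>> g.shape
(37, 3, 37, 3)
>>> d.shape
(3, 3, 5)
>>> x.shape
(3, 37, 3, 5)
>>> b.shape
(3, 37, 3, 37)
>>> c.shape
(5, 5)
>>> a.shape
(3, 37, 3, 5)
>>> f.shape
(17, 37)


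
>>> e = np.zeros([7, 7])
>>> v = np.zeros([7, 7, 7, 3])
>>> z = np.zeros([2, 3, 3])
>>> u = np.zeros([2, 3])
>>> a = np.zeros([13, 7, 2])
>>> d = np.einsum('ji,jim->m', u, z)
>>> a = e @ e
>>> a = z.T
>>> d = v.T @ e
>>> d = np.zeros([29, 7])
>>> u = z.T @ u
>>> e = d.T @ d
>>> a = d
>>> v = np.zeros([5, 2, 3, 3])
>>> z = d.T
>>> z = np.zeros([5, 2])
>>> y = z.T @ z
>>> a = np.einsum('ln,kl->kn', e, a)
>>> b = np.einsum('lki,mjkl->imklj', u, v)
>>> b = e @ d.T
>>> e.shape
(7, 7)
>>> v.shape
(5, 2, 3, 3)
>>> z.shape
(5, 2)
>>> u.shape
(3, 3, 3)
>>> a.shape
(29, 7)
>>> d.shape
(29, 7)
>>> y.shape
(2, 2)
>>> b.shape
(7, 29)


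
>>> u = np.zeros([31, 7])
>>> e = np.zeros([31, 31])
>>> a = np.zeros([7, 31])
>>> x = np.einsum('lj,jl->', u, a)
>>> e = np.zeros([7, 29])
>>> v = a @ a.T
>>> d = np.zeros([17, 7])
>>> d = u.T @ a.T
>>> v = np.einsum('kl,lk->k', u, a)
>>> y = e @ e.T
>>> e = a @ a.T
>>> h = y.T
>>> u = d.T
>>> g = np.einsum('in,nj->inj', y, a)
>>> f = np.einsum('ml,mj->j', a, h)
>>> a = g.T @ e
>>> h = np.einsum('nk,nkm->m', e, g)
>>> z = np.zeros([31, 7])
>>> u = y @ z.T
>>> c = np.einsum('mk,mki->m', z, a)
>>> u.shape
(7, 31)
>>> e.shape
(7, 7)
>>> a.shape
(31, 7, 7)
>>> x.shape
()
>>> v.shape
(31,)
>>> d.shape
(7, 7)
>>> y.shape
(7, 7)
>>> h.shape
(31,)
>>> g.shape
(7, 7, 31)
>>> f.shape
(7,)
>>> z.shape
(31, 7)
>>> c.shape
(31,)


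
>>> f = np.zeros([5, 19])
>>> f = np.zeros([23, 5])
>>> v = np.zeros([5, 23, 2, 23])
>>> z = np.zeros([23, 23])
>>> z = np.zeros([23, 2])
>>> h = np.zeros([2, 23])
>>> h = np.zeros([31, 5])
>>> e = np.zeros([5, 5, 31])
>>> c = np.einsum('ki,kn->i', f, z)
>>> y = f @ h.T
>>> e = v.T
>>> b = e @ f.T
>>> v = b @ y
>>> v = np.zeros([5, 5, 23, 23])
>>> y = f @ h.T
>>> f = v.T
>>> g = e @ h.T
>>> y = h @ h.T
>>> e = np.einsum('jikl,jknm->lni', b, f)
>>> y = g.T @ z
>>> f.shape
(23, 23, 5, 5)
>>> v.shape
(5, 5, 23, 23)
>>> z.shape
(23, 2)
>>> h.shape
(31, 5)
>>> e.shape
(23, 5, 2)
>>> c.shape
(5,)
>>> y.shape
(31, 23, 2, 2)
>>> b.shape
(23, 2, 23, 23)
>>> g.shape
(23, 2, 23, 31)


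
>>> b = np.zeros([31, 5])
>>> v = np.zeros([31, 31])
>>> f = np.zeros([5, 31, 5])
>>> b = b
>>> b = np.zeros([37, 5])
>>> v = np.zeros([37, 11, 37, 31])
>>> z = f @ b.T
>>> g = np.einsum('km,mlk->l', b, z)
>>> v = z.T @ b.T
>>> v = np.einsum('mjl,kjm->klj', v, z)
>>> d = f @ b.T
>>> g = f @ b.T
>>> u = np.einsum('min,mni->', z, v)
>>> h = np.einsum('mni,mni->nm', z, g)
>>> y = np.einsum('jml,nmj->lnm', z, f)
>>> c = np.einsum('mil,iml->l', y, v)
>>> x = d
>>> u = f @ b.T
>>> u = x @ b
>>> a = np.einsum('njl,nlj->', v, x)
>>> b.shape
(37, 5)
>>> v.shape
(5, 37, 31)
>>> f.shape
(5, 31, 5)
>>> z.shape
(5, 31, 37)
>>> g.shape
(5, 31, 37)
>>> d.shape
(5, 31, 37)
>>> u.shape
(5, 31, 5)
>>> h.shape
(31, 5)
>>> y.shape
(37, 5, 31)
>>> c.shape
(31,)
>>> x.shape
(5, 31, 37)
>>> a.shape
()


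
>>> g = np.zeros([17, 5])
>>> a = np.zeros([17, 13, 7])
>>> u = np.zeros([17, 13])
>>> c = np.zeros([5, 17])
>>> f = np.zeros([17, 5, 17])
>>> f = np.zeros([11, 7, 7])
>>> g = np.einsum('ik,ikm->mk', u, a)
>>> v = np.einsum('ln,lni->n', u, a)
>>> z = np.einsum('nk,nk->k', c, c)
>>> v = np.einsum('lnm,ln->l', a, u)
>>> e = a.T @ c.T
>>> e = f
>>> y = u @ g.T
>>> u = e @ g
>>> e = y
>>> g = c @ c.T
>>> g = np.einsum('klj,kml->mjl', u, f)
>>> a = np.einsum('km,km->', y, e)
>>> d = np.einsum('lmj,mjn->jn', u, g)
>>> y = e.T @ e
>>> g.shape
(7, 13, 7)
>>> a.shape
()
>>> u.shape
(11, 7, 13)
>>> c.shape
(5, 17)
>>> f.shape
(11, 7, 7)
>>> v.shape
(17,)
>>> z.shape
(17,)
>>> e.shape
(17, 7)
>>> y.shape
(7, 7)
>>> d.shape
(13, 7)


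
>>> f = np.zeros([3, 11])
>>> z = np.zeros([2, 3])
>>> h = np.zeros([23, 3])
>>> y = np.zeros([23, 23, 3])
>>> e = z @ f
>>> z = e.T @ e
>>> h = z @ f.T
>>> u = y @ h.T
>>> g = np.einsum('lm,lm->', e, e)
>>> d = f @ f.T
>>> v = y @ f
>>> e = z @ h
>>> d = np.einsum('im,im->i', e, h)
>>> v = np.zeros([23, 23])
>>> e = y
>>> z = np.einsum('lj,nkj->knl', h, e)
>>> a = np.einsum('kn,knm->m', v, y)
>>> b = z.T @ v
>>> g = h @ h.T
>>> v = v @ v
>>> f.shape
(3, 11)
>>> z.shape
(23, 23, 11)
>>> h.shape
(11, 3)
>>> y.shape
(23, 23, 3)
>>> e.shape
(23, 23, 3)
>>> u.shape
(23, 23, 11)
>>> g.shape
(11, 11)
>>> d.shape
(11,)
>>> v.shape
(23, 23)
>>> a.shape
(3,)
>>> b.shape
(11, 23, 23)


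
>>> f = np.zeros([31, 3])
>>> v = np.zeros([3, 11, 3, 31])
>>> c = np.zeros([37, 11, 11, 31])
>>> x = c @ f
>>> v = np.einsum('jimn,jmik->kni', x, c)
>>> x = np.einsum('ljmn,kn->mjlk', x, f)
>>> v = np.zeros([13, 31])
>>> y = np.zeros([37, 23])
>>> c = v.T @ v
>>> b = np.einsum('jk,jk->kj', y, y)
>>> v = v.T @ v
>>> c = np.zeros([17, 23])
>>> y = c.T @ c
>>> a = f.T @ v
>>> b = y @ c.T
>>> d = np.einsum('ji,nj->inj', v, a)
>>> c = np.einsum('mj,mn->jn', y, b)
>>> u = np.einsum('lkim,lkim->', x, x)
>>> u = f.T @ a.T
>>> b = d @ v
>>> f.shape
(31, 3)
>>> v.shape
(31, 31)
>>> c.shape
(23, 17)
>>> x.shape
(11, 11, 37, 31)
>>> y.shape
(23, 23)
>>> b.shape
(31, 3, 31)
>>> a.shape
(3, 31)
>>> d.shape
(31, 3, 31)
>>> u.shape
(3, 3)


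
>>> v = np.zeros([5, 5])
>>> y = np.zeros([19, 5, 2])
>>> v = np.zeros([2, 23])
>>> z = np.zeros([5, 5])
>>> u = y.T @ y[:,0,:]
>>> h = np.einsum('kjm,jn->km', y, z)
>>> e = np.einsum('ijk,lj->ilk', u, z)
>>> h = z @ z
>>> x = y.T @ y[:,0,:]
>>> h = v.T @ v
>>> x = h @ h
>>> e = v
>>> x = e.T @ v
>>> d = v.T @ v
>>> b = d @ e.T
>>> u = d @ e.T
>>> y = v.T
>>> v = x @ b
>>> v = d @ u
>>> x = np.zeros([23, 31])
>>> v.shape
(23, 2)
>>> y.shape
(23, 2)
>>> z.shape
(5, 5)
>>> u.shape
(23, 2)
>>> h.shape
(23, 23)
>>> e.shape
(2, 23)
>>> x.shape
(23, 31)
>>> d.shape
(23, 23)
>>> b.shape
(23, 2)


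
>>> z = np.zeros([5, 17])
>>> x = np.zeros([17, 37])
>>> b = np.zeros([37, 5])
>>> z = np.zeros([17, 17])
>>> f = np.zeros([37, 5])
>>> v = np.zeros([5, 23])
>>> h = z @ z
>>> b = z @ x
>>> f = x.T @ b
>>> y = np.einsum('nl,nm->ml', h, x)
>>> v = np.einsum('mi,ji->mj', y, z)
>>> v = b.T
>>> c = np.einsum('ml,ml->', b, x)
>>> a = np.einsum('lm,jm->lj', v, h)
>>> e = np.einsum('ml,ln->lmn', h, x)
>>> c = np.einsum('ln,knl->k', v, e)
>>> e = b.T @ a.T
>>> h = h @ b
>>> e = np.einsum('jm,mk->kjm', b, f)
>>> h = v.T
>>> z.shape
(17, 17)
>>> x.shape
(17, 37)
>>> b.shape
(17, 37)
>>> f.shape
(37, 37)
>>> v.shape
(37, 17)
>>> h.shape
(17, 37)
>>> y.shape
(37, 17)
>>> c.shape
(17,)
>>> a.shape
(37, 17)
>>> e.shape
(37, 17, 37)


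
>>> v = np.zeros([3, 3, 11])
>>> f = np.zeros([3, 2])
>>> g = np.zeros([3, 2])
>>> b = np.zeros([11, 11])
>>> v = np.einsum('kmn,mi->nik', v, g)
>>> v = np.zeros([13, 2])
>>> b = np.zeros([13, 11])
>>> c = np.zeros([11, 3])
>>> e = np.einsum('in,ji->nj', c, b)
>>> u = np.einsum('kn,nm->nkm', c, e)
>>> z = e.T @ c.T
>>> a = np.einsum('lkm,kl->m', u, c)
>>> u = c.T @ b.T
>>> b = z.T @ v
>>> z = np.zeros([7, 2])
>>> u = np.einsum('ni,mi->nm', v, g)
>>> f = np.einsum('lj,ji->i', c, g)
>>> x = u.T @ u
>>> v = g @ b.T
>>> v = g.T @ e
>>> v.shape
(2, 13)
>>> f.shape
(2,)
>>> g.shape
(3, 2)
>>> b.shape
(11, 2)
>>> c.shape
(11, 3)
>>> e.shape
(3, 13)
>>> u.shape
(13, 3)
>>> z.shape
(7, 2)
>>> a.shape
(13,)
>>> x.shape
(3, 3)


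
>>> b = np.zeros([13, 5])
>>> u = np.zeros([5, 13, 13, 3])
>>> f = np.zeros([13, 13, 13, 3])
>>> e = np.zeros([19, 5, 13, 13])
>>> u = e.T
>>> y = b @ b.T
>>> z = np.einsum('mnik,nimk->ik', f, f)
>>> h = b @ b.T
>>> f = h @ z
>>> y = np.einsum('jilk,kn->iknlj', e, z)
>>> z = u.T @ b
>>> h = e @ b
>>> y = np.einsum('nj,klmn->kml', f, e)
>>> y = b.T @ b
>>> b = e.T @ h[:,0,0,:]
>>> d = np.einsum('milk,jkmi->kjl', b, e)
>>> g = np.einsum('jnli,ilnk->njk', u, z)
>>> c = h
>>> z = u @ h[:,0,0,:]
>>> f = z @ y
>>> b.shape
(13, 13, 5, 5)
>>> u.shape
(13, 13, 5, 19)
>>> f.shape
(13, 13, 5, 5)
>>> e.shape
(19, 5, 13, 13)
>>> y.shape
(5, 5)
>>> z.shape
(13, 13, 5, 5)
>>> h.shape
(19, 5, 13, 5)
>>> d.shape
(5, 19, 5)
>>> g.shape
(13, 13, 5)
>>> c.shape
(19, 5, 13, 5)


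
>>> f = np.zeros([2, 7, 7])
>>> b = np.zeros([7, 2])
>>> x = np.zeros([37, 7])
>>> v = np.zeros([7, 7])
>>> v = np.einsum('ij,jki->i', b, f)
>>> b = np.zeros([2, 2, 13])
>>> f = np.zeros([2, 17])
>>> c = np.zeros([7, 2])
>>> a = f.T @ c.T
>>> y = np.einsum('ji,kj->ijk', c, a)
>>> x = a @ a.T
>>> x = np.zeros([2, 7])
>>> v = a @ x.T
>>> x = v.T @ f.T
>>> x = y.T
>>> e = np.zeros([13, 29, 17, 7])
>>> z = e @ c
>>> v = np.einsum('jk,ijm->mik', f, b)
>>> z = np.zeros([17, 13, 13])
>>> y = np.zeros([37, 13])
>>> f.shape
(2, 17)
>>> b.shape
(2, 2, 13)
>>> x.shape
(17, 7, 2)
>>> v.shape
(13, 2, 17)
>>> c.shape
(7, 2)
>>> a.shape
(17, 7)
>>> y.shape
(37, 13)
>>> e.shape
(13, 29, 17, 7)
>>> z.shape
(17, 13, 13)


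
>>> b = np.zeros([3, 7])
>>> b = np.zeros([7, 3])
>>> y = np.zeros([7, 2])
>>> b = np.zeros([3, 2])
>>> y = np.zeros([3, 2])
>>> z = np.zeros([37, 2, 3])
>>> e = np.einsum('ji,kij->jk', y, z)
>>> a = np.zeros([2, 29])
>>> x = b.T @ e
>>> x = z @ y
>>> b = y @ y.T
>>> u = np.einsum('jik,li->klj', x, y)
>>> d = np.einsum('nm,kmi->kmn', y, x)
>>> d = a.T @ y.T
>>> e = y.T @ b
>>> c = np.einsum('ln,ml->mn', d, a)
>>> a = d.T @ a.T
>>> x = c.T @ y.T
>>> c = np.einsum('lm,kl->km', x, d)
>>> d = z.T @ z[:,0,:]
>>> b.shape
(3, 3)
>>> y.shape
(3, 2)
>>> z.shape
(37, 2, 3)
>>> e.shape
(2, 3)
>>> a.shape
(3, 2)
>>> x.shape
(3, 3)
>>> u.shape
(2, 3, 37)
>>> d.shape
(3, 2, 3)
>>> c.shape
(29, 3)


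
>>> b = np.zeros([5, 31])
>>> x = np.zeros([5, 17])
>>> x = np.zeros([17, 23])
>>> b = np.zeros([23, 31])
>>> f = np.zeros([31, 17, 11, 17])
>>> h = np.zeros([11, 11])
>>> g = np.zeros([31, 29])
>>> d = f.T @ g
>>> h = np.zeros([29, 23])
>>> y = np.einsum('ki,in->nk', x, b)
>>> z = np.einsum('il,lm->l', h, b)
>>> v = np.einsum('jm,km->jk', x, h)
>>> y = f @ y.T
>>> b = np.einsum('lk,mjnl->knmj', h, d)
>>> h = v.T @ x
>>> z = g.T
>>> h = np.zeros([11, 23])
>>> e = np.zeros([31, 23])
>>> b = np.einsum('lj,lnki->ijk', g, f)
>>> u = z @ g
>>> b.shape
(17, 29, 11)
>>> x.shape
(17, 23)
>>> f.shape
(31, 17, 11, 17)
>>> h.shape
(11, 23)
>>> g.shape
(31, 29)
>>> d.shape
(17, 11, 17, 29)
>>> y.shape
(31, 17, 11, 31)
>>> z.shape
(29, 31)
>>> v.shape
(17, 29)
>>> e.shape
(31, 23)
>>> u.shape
(29, 29)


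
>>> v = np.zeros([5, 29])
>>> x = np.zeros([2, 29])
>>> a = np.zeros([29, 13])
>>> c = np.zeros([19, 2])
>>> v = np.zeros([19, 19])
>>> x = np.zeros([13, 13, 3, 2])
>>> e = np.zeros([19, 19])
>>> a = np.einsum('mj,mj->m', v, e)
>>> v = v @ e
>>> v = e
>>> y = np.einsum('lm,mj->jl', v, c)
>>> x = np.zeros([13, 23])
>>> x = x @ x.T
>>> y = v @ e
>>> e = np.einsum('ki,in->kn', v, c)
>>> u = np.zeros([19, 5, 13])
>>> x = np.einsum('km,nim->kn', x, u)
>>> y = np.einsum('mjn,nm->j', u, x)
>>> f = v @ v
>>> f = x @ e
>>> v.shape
(19, 19)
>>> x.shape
(13, 19)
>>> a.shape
(19,)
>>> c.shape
(19, 2)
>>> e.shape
(19, 2)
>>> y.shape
(5,)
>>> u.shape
(19, 5, 13)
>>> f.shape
(13, 2)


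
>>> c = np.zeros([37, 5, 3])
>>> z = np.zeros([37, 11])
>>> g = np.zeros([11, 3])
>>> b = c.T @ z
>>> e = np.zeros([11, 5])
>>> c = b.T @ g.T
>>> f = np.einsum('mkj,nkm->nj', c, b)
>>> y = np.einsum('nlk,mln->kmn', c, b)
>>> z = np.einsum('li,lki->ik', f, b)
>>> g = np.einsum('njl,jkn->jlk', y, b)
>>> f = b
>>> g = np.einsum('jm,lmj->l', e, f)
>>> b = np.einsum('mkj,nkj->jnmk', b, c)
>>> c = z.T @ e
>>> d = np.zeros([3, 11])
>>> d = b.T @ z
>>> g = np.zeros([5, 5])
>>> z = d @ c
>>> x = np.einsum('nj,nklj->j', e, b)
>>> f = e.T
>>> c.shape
(5, 5)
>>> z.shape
(5, 3, 11, 5)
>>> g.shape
(5, 5)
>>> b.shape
(11, 11, 3, 5)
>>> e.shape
(11, 5)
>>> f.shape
(5, 11)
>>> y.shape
(11, 3, 11)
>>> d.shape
(5, 3, 11, 5)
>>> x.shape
(5,)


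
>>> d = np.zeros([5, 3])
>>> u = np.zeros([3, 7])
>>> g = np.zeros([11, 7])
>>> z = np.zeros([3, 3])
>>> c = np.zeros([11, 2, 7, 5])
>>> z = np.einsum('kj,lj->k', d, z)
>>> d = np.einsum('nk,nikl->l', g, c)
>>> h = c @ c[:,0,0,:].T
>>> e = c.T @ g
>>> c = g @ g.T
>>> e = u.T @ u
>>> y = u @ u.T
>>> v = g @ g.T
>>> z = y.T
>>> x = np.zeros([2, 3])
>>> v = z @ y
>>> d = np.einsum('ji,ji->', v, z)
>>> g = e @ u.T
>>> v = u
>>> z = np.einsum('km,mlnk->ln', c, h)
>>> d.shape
()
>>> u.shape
(3, 7)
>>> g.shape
(7, 3)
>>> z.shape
(2, 7)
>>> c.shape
(11, 11)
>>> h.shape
(11, 2, 7, 11)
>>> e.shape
(7, 7)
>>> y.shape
(3, 3)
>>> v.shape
(3, 7)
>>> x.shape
(2, 3)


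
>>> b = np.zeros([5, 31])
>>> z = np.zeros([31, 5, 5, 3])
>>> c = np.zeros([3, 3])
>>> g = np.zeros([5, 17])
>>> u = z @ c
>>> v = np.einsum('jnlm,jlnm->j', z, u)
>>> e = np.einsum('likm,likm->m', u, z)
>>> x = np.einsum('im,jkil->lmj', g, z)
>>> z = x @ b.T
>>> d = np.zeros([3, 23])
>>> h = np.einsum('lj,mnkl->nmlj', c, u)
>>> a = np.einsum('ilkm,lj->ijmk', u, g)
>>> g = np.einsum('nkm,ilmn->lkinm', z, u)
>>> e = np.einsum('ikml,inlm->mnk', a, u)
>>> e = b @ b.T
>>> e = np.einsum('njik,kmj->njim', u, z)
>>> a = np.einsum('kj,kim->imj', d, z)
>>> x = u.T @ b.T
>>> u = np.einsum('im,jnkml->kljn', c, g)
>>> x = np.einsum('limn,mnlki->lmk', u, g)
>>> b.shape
(5, 31)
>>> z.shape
(3, 17, 5)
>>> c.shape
(3, 3)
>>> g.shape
(5, 17, 31, 3, 5)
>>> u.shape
(31, 5, 5, 17)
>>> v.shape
(31,)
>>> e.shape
(31, 5, 5, 17)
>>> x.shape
(31, 5, 3)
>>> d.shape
(3, 23)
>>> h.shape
(5, 31, 3, 3)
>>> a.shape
(17, 5, 23)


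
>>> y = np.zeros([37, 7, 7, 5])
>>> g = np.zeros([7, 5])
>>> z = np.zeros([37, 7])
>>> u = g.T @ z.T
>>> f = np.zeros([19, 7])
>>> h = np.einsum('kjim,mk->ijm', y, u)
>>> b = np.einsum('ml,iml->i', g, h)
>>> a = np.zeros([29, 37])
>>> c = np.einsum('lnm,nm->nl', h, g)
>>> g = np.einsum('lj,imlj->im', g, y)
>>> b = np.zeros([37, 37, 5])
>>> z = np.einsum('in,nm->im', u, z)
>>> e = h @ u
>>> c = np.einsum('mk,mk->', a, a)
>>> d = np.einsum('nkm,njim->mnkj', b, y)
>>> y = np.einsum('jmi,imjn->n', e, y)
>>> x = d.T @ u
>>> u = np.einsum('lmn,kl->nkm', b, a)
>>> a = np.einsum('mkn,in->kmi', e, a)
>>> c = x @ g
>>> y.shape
(5,)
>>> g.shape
(37, 7)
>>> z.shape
(5, 7)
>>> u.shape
(5, 29, 37)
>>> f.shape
(19, 7)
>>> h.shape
(7, 7, 5)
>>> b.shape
(37, 37, 5)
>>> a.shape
(7, 7, 29)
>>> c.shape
(7, 37, 37, 7)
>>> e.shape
(7, 7, 37)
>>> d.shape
(5, 37, 37, 7)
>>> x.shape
(7, 37, 37, 37)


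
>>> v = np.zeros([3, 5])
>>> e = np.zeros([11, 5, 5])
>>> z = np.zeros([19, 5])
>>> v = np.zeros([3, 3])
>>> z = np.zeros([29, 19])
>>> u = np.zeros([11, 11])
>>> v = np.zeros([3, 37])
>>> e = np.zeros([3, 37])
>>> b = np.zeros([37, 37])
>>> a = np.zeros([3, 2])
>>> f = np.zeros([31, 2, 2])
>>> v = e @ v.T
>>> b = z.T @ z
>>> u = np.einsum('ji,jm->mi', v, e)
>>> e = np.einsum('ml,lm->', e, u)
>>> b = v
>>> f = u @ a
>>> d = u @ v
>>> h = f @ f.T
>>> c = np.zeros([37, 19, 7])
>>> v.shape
(3, 3)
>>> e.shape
()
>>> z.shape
(29, 19)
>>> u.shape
(37, 3)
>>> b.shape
(3, 3)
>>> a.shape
(3, 2)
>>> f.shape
(37, 2)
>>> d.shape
(37, 3)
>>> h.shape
(37, 37)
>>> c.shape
(37, 19, 7)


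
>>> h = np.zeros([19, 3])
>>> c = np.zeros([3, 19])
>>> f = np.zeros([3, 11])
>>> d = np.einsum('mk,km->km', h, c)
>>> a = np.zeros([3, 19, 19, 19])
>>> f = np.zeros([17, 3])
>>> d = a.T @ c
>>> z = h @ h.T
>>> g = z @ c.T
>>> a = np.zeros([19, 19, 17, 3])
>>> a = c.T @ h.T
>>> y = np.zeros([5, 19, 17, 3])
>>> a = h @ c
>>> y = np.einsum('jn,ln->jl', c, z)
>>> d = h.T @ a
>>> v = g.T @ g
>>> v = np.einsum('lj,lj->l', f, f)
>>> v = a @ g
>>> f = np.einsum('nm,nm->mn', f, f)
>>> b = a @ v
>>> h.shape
(19, 3)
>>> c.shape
(3, 19)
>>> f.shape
(3, 17)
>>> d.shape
(3, 19)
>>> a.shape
(19, 19)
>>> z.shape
(19, 19)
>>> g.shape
(19, 3)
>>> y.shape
(3, 19)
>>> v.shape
(19, 3)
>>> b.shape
(19, 3)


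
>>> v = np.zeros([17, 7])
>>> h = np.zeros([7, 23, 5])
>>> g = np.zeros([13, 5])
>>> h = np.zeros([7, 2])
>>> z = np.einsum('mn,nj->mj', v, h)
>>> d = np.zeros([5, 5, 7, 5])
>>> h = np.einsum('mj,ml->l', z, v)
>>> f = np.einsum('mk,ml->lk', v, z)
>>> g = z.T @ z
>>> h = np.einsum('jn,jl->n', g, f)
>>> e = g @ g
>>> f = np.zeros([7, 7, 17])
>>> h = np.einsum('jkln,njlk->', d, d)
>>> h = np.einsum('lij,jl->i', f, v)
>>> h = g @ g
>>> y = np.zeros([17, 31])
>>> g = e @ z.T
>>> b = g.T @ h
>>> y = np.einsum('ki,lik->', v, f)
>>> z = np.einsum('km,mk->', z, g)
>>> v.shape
(17, 7)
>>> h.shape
(2, 2)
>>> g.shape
(2, 17)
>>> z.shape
()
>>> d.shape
(5, 5, 7, 5)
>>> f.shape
(7, 7, 17)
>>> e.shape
(2, 2)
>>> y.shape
()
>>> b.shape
(17, 2)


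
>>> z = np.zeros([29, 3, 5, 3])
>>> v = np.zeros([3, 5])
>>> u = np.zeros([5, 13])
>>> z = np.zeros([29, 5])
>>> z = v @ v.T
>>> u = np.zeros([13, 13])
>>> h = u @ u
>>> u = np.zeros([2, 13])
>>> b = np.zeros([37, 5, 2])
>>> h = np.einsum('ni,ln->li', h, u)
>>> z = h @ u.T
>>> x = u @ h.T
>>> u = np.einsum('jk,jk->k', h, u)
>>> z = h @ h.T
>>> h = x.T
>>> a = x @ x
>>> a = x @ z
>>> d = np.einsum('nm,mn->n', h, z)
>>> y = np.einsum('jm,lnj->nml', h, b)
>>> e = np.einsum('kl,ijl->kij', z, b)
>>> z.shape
(2, 2)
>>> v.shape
(3, 5)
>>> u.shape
(13,)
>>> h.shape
(2, 2)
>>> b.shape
(37, 5, 2)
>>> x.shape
(2, 2)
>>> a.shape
(2, 2)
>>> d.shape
(2,)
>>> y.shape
(5, 2, 37)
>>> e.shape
(2, 37, 5)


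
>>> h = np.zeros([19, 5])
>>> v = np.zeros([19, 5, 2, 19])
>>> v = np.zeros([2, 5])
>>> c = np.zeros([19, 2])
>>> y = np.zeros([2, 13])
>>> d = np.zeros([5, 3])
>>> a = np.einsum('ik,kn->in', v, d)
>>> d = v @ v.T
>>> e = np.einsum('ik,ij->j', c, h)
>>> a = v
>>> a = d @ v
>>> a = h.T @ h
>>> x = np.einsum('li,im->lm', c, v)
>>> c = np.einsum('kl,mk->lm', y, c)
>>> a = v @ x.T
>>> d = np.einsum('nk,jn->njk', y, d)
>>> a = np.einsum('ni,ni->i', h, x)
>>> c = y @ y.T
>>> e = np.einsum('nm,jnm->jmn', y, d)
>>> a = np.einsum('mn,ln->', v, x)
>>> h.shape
(19, 5)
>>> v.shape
(2, 5)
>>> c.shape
(2, 2)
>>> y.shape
(2, 13)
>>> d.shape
(2, 2, 13)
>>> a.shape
()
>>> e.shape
(2, 13, 2)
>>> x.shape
(19, 5)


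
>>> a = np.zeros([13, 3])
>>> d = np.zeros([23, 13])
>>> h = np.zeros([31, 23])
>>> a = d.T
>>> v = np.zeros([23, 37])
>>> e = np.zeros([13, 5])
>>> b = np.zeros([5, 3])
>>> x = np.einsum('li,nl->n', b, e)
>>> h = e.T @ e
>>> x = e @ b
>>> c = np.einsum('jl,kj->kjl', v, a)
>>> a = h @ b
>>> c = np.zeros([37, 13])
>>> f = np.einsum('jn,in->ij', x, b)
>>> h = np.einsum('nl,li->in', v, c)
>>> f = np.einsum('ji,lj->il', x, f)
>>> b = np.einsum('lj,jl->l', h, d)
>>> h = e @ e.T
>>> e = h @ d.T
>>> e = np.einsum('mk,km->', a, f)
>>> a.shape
(5, 3)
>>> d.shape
(23, 13)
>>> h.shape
(13, 13)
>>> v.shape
(23, 37)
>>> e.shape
()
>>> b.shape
(13,)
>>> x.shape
(13, 3)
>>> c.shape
(37, 13)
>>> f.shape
(3, 5)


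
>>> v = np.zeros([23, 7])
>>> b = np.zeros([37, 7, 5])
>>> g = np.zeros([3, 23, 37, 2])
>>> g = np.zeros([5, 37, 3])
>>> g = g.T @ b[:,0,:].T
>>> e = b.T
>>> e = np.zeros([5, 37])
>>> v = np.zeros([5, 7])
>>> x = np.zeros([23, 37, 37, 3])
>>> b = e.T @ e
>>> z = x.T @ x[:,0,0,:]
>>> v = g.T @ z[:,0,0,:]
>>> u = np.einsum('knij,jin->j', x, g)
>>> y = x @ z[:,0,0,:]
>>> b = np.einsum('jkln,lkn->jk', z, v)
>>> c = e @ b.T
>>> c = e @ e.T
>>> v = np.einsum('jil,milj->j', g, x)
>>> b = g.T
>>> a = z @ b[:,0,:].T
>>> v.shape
(3,)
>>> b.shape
(37, 37, 3)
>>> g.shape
(3, 37, 37)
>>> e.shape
(5, 37)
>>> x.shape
(23, 37, 37, 3)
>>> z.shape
(3, 37, 37, 3)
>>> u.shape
(3,)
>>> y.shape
(23, 37, 37, 3)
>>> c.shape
(5, 5)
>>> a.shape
(3, 37, 37, 37)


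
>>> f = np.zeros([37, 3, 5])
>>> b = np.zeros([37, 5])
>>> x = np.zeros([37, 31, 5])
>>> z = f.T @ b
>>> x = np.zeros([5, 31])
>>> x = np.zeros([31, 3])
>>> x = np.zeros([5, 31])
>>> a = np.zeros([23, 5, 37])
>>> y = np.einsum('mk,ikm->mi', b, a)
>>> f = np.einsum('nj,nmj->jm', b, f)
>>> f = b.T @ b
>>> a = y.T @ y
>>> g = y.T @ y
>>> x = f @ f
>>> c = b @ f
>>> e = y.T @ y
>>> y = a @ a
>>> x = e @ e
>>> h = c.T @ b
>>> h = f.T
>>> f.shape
(5, 5)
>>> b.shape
(37, 5)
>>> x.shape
(23, 23)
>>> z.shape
(5, 3, 5)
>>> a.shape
(23, 23)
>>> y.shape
(23, 23)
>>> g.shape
(23, 23)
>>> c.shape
(37, 5)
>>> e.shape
(23, 23)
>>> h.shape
(5, 5)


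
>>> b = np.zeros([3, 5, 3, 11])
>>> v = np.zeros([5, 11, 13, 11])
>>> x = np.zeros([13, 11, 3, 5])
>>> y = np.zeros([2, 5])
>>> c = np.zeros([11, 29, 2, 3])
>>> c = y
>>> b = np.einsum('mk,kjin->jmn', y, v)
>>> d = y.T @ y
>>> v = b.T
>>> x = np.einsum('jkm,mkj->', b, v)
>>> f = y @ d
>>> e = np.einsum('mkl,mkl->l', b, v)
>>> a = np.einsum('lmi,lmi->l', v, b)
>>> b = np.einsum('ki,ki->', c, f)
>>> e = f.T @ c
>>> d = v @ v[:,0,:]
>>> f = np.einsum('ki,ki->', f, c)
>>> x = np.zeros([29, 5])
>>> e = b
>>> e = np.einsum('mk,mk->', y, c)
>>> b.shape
()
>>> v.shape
(11, 2, 11)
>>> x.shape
(29, 5)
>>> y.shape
(2, 5)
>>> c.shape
(2, 5)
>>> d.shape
(11, 2, 11)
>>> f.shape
()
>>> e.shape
()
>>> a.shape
(11,)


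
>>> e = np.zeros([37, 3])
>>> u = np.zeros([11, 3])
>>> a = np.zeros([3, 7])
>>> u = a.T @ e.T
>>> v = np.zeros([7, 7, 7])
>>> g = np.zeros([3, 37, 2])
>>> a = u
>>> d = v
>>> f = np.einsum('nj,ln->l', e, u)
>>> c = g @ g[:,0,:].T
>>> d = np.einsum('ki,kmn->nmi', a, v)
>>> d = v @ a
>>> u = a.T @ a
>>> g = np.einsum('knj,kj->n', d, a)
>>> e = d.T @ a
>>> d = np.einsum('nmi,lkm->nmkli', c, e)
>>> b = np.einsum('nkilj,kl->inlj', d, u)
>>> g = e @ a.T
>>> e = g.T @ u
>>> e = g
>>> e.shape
(37, 7, 7)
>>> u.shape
(37, 37)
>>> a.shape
(7, 37)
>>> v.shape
(7, 7, 7)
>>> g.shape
(37, 7, 7)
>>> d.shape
(3, 37, 7, 37, 3)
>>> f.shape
(7,)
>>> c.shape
(3, 37, 3)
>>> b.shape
(7, 3, 37, 3)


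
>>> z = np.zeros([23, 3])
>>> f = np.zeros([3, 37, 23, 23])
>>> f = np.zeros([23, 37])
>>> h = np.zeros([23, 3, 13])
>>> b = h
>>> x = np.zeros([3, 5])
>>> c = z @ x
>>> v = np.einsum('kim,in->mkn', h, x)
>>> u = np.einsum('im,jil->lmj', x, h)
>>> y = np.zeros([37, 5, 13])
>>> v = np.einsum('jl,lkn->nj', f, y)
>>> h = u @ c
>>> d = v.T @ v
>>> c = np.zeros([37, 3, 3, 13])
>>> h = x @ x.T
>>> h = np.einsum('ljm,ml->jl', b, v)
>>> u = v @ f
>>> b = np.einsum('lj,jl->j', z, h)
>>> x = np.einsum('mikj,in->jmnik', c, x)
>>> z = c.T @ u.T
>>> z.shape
(13, 3, 3, 13)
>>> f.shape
(23, 37)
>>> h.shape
(3, 23)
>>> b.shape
(3,)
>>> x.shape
(13, 37, 5, 3, 3)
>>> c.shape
(37, 3, 3, 13)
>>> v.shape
(13, 23)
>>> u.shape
(13, 37)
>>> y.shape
(37, 5, 13)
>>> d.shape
(23, 23)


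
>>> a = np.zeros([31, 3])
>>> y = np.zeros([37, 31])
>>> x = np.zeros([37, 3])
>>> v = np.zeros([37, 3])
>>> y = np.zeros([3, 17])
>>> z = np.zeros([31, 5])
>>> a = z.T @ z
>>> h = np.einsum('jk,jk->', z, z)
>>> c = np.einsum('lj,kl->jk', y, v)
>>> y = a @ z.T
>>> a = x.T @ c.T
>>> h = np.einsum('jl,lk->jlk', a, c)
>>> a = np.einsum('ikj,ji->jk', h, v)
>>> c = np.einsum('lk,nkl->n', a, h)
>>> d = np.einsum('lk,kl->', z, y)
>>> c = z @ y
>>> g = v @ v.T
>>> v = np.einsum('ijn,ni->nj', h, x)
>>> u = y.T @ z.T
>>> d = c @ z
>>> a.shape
(37, 17)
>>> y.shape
(5, 31)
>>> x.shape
(37, 3)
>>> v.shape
(37, 17)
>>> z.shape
(31, 5)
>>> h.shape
(3, 17, 37)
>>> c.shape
(31, 31)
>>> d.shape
(31, 5)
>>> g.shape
(37, 37)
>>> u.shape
(31, 31)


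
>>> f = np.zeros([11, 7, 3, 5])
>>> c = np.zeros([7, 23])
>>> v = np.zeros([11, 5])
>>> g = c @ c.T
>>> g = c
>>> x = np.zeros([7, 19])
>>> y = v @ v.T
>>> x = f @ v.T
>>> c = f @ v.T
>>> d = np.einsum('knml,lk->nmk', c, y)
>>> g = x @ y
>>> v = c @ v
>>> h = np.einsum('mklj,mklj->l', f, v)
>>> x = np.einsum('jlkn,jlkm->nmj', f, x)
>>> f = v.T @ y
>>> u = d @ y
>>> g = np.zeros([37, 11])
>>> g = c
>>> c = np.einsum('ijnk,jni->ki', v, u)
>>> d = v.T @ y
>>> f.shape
(5, 3, 7, 11)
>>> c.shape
(5, 11)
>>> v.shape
(11, 7, 3, 5)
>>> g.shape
(11, 7, 3, 11)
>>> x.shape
(5, 11, 11)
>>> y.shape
(11, 11)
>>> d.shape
(5, 3, 7, 11)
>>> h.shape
(3,)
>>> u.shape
(7, 3, 11)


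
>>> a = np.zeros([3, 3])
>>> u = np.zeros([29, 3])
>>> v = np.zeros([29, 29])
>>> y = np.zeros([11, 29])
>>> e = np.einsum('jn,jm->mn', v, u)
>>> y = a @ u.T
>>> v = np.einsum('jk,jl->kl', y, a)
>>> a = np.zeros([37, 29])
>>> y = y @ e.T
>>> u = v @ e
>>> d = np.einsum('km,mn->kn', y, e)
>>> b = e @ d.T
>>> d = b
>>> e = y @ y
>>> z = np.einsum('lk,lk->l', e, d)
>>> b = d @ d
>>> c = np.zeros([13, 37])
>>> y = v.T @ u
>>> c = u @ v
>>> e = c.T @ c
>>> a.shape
(37, 29)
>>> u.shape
(29, 29)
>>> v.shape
(29, 3)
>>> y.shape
(3, 29)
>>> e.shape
(3, 3)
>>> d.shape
(3, 3)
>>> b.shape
(3, 3)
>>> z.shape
(3,)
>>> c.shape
(29, 3)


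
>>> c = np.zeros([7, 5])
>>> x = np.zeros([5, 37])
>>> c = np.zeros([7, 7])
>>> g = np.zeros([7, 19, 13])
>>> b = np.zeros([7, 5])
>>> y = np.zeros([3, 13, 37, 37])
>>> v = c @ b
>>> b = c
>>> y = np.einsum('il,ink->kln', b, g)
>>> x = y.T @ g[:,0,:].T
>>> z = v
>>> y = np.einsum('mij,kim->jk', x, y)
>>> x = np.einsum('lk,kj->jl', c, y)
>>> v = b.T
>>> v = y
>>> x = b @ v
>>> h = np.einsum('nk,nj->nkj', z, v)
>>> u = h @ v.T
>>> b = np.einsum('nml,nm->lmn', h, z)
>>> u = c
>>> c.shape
(7, 7)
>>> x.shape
(7, 13)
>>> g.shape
(7, 19, 13)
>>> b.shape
(13, 5, 7)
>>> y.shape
(7, 13)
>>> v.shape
(7, 13)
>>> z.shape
(7, 5)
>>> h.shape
(7, 5, 13)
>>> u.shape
(7, 7)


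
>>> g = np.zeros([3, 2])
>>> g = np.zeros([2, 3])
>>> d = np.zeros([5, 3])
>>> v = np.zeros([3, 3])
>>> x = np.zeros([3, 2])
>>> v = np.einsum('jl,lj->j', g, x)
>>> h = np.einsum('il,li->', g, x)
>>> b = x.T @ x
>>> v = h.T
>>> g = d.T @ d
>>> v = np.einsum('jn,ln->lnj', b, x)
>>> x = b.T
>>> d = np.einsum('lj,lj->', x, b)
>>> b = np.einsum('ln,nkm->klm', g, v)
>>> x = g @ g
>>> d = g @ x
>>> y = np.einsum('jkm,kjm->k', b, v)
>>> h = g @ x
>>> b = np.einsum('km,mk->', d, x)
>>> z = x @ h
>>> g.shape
(3, 3)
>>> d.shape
(3, 3)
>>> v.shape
(3, 2, 2)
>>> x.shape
(3, 3)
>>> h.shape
(3, 3)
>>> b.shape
()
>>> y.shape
(3,)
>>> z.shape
(3, 3)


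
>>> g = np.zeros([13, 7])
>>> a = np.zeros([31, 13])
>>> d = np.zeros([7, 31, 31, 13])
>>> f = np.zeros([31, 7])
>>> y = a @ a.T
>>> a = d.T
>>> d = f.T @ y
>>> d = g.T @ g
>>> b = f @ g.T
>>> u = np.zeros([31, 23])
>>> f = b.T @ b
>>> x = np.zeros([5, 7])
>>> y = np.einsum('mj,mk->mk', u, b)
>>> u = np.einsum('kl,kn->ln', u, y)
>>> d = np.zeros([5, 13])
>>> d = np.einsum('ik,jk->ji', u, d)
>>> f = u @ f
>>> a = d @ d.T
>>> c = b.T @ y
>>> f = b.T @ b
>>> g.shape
(13, 7)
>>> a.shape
(5, 5)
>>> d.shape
(5, 23)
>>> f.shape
(13, 13)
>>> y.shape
(31, 13)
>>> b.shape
(31, 13)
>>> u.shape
(23, 13)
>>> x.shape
(5, 7)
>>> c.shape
(13, 13)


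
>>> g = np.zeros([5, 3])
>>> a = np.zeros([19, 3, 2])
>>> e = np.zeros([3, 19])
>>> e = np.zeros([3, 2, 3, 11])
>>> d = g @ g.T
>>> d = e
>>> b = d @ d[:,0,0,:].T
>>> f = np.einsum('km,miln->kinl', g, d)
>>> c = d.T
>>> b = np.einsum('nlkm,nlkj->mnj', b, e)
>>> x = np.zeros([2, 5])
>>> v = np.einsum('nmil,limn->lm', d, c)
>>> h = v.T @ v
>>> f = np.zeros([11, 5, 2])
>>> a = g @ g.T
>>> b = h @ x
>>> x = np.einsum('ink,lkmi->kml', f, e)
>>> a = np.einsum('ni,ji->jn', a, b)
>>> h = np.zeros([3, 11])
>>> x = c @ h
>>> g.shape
(5, 3)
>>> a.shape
(2, 5)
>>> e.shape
(3, 2, 3, 11)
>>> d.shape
(3, 2, 3, 11)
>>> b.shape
(2, 5)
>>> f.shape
(11, 5, 2)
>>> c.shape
(11, 3, 2, 3)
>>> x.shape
(11, 3, 2, 11)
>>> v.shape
(11, 2)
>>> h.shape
(3, 11)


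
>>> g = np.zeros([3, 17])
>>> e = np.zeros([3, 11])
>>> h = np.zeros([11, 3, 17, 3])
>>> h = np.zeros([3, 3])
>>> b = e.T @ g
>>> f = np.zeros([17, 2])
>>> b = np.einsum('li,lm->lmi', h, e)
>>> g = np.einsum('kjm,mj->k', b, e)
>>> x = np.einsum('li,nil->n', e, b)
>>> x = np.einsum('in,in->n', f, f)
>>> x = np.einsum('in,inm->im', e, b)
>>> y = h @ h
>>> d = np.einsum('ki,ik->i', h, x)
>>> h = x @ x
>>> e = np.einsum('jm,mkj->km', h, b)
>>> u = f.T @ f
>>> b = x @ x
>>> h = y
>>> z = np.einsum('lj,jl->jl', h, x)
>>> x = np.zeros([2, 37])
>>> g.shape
(3,)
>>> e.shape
(11, 3)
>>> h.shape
(3, 3)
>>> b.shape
(3, 3)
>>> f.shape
(17, 2)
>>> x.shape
(2, 37)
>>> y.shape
(3, 3)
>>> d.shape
(3,)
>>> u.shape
(2, 2)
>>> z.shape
(3, 3)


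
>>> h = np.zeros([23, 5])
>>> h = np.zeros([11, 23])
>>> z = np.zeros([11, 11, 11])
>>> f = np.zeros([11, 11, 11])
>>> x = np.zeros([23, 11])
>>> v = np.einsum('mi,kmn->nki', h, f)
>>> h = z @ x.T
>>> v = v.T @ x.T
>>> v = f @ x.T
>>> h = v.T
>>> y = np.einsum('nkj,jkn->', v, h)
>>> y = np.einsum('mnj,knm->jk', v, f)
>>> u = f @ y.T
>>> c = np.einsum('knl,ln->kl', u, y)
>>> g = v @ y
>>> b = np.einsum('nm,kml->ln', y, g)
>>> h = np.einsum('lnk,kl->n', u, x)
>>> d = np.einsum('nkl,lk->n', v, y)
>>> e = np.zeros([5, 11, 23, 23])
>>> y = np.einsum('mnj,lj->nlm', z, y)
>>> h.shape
(11,)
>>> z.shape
(11, 11, 11)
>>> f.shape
(11, 11, 11)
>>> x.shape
(23, 11)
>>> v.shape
(11, 11, 23)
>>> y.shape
(11, 23, 11)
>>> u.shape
(11, 11, 23)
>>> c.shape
(11, 23)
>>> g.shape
(11, 11, 11)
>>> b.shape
(11, 23)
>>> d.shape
(11,)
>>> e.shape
(5, 11, 23, 23)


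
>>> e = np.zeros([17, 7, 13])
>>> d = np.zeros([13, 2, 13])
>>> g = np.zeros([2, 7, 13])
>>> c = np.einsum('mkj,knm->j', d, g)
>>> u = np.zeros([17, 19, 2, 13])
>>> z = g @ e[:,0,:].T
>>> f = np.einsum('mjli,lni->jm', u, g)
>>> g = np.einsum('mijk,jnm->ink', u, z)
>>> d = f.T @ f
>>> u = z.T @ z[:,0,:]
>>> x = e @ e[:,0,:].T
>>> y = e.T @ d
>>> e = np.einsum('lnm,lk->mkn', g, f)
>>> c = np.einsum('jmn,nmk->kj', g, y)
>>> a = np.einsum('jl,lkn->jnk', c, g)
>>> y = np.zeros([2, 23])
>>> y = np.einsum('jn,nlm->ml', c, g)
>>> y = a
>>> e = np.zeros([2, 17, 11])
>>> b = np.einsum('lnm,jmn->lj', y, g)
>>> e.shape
(2, 17, 11)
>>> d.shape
(17, 17)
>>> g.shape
(19, 7, 13)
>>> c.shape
(17, 19)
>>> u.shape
(17, 7, 17)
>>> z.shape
(2, 7, 17)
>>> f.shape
(19, 17)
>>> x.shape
(17, 7, 17)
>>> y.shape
(17, 13, 7)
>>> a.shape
(17, 13, 7)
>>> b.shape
(17, 19)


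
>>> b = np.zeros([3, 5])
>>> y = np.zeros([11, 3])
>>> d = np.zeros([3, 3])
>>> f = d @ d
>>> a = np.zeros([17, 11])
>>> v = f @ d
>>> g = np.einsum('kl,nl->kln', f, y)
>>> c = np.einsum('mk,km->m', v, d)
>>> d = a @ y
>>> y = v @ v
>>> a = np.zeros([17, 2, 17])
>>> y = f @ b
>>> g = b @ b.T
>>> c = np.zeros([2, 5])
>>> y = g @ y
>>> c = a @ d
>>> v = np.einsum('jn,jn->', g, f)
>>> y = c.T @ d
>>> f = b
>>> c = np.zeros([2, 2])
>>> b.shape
(3, 5)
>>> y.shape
(3, 2, 3)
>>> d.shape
(17, 3)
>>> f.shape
(3, 5)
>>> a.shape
(17, 2, 17)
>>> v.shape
()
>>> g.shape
(3, 3)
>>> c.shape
(2, 2)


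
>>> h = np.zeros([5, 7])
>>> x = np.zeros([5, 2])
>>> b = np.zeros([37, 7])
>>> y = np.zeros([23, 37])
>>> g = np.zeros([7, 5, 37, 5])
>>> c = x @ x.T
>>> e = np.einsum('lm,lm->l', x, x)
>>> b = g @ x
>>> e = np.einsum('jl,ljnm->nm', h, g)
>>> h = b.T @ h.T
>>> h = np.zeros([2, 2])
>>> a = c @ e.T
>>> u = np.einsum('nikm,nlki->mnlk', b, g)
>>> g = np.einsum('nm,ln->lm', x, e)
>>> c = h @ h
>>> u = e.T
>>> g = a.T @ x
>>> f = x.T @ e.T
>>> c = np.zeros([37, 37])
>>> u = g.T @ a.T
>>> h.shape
(2, 2)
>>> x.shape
(5, 2)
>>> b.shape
(7, 5, 37, 2)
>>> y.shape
(23, 37)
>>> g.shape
(37, 2)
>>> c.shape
(37, 37)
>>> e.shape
(37, 5)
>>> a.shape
(5, 37)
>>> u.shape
(2, 5)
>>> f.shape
(2, 37)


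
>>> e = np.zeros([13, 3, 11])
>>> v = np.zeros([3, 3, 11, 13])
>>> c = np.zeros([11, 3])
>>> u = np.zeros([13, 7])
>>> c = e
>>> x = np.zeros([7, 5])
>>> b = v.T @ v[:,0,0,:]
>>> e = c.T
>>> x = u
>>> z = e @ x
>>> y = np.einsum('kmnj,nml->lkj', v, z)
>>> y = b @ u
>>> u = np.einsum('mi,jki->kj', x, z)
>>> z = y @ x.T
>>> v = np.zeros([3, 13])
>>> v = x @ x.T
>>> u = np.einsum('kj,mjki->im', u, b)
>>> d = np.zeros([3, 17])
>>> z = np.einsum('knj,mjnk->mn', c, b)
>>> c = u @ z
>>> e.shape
(11, 3, 13)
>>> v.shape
(13, 13)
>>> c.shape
(13, 3)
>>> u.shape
(13, 13)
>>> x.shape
(13, 7)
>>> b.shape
(13, 11, 3, 13)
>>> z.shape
(13, 3)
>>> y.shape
(13, 11, 3, 7)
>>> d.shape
(3, 17)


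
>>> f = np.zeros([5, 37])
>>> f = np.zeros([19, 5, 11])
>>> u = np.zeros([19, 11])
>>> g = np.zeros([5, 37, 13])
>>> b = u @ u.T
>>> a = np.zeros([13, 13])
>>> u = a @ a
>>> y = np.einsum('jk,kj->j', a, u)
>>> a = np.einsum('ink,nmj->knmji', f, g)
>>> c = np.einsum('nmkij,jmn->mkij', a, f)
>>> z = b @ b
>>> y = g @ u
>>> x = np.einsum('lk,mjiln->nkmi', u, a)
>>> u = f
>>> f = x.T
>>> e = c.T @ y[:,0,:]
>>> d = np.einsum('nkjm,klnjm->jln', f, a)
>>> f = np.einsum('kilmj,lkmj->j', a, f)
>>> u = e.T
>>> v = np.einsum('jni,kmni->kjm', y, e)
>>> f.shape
(19,)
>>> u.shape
(13, 37, 13, 19)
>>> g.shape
(5, 37, 13)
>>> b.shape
(19, 19)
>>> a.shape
(11, 5, 37, 13, 19)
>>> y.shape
(5, 37, 13)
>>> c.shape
(5, 37, 13, 19)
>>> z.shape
(19, 19)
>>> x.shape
(19, 13, 11, 37)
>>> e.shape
(19, 13, 37, 13)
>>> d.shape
(13, 5, 37)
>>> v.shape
(19, 5, 13)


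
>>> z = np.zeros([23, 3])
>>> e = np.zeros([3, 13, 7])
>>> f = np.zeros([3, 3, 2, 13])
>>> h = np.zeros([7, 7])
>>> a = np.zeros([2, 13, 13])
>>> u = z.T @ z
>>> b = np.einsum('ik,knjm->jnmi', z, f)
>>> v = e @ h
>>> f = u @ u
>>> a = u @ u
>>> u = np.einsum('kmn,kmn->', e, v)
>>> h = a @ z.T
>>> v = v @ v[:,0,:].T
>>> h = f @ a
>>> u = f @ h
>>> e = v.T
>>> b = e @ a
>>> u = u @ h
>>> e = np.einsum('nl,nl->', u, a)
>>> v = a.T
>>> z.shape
(23, 3)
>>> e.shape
()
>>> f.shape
(3, 3)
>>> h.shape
(3, 3)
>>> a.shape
(3, 3)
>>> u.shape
(3, 3)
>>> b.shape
(3, 13, 3)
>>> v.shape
(3, 3)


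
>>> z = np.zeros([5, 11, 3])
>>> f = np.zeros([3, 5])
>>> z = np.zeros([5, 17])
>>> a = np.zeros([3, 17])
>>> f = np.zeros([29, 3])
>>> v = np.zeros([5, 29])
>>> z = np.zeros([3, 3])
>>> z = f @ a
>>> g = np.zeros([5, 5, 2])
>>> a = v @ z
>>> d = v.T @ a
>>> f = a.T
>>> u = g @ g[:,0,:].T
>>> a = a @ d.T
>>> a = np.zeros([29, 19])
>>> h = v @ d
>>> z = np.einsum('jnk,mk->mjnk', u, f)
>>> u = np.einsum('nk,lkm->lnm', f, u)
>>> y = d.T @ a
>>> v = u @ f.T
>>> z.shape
(17, 5, 5, 5)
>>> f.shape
(17, 5)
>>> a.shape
(29, 19)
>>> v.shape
(5, 17, 17)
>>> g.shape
(5, 5, 2)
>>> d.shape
(29, 17)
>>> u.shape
(5, 17, 5)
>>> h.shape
(5, 17)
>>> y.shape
(17, 19)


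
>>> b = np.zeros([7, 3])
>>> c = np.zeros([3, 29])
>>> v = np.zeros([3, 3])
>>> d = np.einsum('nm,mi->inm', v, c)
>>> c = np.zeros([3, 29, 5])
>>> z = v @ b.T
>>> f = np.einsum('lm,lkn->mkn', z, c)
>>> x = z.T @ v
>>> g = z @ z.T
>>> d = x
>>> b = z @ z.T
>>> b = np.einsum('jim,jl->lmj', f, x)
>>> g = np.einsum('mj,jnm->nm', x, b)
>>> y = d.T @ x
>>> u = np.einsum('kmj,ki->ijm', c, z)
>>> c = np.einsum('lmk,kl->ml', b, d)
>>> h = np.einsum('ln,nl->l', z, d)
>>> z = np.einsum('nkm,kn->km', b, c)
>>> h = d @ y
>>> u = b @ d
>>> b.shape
(3, 5, 7)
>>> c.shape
(5, 3)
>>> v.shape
(3, 3)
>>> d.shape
(7, 3)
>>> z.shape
(5, 7)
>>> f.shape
(7, 29, 5)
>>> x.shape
(7, 3)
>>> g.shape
(5, 7)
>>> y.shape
(3, 3)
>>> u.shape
(3, 5, 3)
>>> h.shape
(7, 3)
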